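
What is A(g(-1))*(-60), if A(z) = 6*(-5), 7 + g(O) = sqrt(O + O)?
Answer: 1800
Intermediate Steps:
g(O) = -7 + sqrt(2)*sqrt(O) (g(O) = -7 + sqrt(O + O) = -7 + sqrt(2*O) = -7 + sqrt(2)*sqrt(O))
A(z) = -30
A(g(-1))*(-60) = -30*(-60) = 1800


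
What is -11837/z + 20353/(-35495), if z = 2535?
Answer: -94349834/17995965 ≈ -5.2428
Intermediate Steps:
-11837/z + 20353/(-35495) = -11837/2535 + 20353/(-35495) = -11837*1/2535 + 20353*(-1/35495) = -11837/2535 - 20353/35495 = -94349834/17995965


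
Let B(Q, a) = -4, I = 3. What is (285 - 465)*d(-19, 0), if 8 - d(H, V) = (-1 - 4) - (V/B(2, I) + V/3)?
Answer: -2340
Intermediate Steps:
d(H, V) = 13 + V/12 (d(H, V) = 8 - ((-1 - 4) - (V/(-4) + V/3)) = 8 - (-5 - (V*(-1/4) + V*(1/3))) = 8 - (-5 - (-V/4 + V/3)) = 8 - (-5 - V/12) = 8 + (5 + V/12) = 13 + V/12)
(285 - 465)*d(-19, 0) = (285 - 465)*(13 + (1/12)*0) = -180*(13 + 0) = -180*13 = -2340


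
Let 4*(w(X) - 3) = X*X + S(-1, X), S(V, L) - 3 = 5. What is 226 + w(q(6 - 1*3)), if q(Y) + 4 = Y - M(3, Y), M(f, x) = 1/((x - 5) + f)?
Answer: 232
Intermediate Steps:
M(f, x) = 1/(-5 + f + x) (M(f, x) = 1/((-5 + x) + f) = 1/(-5 + f + x))
S(V, L) = 8 (S(V, L) = 3 + 5 = 8)
q(Y) = -4 + Y - 1/(-2 + Y) (q(Y) = -4 + (Y - 1/(-5 + 3 + Y)) = -4 + (Y - 1/(-2 + Y)) = -4 + Y - 1/(-2 + Y))
w(X) = 5 + X**2/4 (w(X) = 3 + (X*X + 8)/4 = 3 + (X**2 + 8)/4 = 3 + (8 + X**2)/4 = 3 + (2 + X**2/4) = 5 + X**2/4)
226 + w(q(6 - 1*3)) = 226 + (5 + ((-1 + (-4 + (6 - 1*3))*(-2 + (6 - 1*3)))/(-2 + (6 - 1*3)))**2/4) = 226 + (5 + ((-1 + (-4 + (6 - 3))*(-2 + (6 - 3)))/(-2 + (6 - 3)))**2/4) = 226 + (5 + ((-1 + (-4 + 3)*(-2 + 3))/(-2 + 3))**2/4) = 226 + (5 + ((-1 - 1*1)/1)**2/4) = 226 + (5 + (1*(-1 - 1))**2/4) = 226 + (5 + (1*(-2))**2/4) = 226 + (5 + (1/4)*(-2)**2) = 226 + (5 + (1/4)*4) = 226 + (5 + 1) = 226 + 6 = 232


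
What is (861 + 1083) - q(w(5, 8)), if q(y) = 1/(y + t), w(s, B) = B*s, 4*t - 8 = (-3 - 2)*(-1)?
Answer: 336308/173 ≈ 1944.0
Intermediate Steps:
t = 13/4 (t = 2 + ((-3 - 2)*(-1))/4 = 2 + (-5*(-1))/4 = 2 + (¼)*5 = 2 + 5/4 = 13/4 ≈ 3.2500)
q(y) = 1/(13/4 + y) (q(y) = 1/(y + 13/4) = 1/(13/4 + y))
(861 + 1083) - q(w(5, 8)) = (861 + 1083) - 4/(13 + 4*(8*5)) = 1944 - 4/(13 + 4*40) = 1944 - 4/(13 + 160) = 1944 - 4/173 = 336308/173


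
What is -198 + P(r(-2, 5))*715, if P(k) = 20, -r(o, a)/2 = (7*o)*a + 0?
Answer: 14102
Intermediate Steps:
r(o, a) = -14*a*o (r(o, a) = -2*((7*o)*a + 0) = -2*(7*a*o + 0) = -14*a*o)
-198 + P(r(-2, 5))*715 = -198 + 20*715 = -198 + 14300 = 14102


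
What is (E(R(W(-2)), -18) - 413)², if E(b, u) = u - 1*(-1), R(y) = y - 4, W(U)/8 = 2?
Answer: 184900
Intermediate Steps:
W(U) = 16 (W(U) = 8*2 = 16)
R(y) = -4 + y
E(b, u) = 1 + u (E(b, u) = u + 1 = 1 + u)
(E(R(W(-2)), -18) - 413)² = ((1 - 18) - 413)² = (-17 - 413)² = (-430)² = 184900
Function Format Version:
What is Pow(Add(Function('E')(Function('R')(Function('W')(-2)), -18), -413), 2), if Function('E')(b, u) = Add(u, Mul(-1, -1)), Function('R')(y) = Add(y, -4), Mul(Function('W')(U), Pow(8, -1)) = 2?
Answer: 184900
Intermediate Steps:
Function('W')(U) = 16 (Function('W')(U) = Mul(8, 2) = 16)
Function('R')(y) = Add(-4, y)
Function('E')(b, u) = Add(1, u) (Function('E')(b, u) = Add(u, 1) = Add(1, u))
Pow(Add(Function('E')(Function('R')(Function('W')(-2)), -18), -413), 2) = Pow(Add(Add(1, -18), -413), 2) = Pow(Add(-17, -413), 2) = Pow(-430, 2) = 184900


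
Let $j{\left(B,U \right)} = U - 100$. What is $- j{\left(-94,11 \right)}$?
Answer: $89$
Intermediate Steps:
$j{\left(B,U \right)} = -100 + U$
$- j{\left(-94,11 \right)} = - (-100 + 11) = \left(-1\right) \left(-89\right) = 89$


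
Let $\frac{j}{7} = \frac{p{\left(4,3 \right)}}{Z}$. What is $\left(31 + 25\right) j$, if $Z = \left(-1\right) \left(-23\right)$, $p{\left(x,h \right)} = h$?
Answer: $\frac{1176}{23} \approx 51.13$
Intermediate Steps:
$Z = 23$
$j = \frac{21}{23}$ ($j = 7 \cdot \frac{3}{23} = \frac{21}{23} \approx 0.91304$)
$\left(31 + 25\right) j = \left(31 + 25\right) \frac{21}{23} = 56 \cdot \frac{21}{23} = \frac{1176}{23}$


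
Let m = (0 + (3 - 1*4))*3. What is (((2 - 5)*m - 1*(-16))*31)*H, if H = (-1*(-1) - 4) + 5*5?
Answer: 17050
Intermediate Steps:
m = -3 (m = (0 + (3 - 4))*3 = (0 - 1)*3 = -1*3 = -3)
H = 22 (H = (1 - 4) + 25 = -3 + 25 = 22)
(((2 - 5)*m - 1*(-16))*31)*H = (((2 - 5)*(-3) - 1*(-16))*31)*22 = ((-3*(-3) + 16)*31)*22 = ((9 + 16)*31)*22 = (25*31)*22 = 775*22 = 17050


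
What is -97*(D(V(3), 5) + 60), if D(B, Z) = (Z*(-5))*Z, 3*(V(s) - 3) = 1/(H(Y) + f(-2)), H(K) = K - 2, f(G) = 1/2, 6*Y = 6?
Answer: 6305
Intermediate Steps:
Y = 1 (Y = (⅙)*6 = 1)
f(G) = ½
H(K) = -2 + K
V(s) = 7/3 (V(s) = 3 + 1/(3*((-2 + 1) + ½)) = 3 + 1/(3*(-1 + ½)) = 3 + 1/(3*(-½)) = 3 + (⅓)*(-2) = 3 - ⅔ = 7/3)
D(B, Z) = -5*Z² (D(B, Z) = (-5*Z)*Z = -5*Z²)
-97*(D(V(3), 5) + 60) = -97*(-5*5² + 60) = -97*(-5*25 + 60) = -97*(-125 + 60) = -97*(-65) = 6305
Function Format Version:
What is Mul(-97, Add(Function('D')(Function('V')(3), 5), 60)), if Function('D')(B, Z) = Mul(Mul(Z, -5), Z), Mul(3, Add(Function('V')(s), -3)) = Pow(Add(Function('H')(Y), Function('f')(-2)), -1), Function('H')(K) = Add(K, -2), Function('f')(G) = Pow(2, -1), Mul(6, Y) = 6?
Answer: 6305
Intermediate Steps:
Y = 1 (Y = Mul(Rational(1, 6), 6) = 1)
Function('f')(G) = Rational(1, 2)
Function('H')(K) = Add(-2, K)
Function('V')(s) = Rational(7, 3) (Function('V')(s) = Add(3, Mul(Rational(1, 3), Pow(Add(Add(-2, 1), Rational(1, 2)), -1))) = Add(3, Mul(Rational(1, 3), Pow(Add(-1, Rational(1, 2)), -1))) = Add(3, Mul(Rational(1, 3), Pow(Rational(-1, 2), -1))) = Add(3, Mul(Rational(1, 3), -2)) = Add(3, Rational(-2, 3)) = Rational(7, 3))
Function('D')(B, Z) = Mul(-5, Pow(Z, 2)) (Function('D')(B, Z) = Mul(Mul(-5, Z), Z) = Mul(-5, Pow(Z, 2)))
Mul(-97, Add(Function('D')(Function('V')(3), 5), 60)) = Mul(-97, Add(Mul(-5, Pow(5, 2)), 60)) = Mul(-97, Add(Mul(-5, 25), 60)) = Mul(-97, Add(-125, 60)) = Mul(-97, -65) = 6305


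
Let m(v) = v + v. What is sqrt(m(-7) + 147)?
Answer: sqrt(133) ≈ 11.533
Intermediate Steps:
m(v) = 2*v
sqrt(m(-7) + 147) = sqrt(2*(-7) + 147) = sqrt(-14 + 147) = sqrt(133)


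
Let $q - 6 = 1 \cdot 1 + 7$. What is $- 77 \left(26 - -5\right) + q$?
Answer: $-2373$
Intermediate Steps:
$q = 14$ ($q = 6 + \left(1 \cdot 1 + 7\right) = 6 + \left(1 + 7\right) = 6 + 8 = 14$)
$- 77 \left(26 - -5\right) + q = - 77 \left(26 - -5\right) + 14 = - 77 \left(26 + 5\right) + 14 = \left(-77\right) 31 + 14 = -2387 + 14 = -2373$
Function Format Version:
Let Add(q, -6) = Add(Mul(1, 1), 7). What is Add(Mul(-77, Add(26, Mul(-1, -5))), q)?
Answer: -2373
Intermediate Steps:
q = 14 (q = Add(6, Add(Mul(1, 1), 7)) = Add(6, Add(1, 7)) = Add(6, 8) = 14)
Add(Mul(-77, Add(26, Mul(-1, -5))), q) = Add(Mul(-77, Add(26, Mul(-1, -5))), 14) = Add(Mul(-77, Add(26, 5)), 14) = Add(Mul(-77, 31), 14) = Add(-2387, 14) = -2373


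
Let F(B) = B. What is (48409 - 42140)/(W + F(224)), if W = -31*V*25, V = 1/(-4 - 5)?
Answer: 56421/2791 ≈ 20.215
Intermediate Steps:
V = -1/9 (V = 1/(-9) = -1/9 ≈ -0.11111)
W = 775/9 (W = -31*(-1/9)*25 = (31/9)*25 = 775/9 ≈ 86.111)
(48409 - 42140)/(W + F(224)) = (48409 - 42140)/(775/9 + 224) = 6269/(2791/9) = 6269*(9/2791) = 56421/2791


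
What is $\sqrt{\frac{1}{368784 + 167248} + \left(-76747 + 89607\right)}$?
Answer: $\frac{3 \sqrt{25660192521838}}{134008} \approx 113.4$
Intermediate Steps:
$\sqrt{\frac{1}{368784 + 167248} + \left(-76747 + 89607\right)} = \sqrt{\frac{1}{536032} + 12860} = \sqrt{\frac{6893371521}{536032}} = \frac{3 \sqrt{25660192521838}}{134008}$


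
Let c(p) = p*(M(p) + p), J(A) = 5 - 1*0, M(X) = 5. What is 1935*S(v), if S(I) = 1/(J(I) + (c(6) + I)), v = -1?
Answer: 387/14 ≈ 27.643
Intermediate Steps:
J(A) = 5 (J(A) = 5 + 0 = 5)
c(p) = p*(5 + p)
S(I) = 1/(71 + I) (S(I) = 1/(5 + (6*(5 + 6) + I)) = 1/(5 + (6*11 + I)) = 1/(5 + (66 + I)) = 1/(71 + I))
1935*S(v) = 1935/(71 - 1) = 1935/70 = 1935*(1/70) = 387/14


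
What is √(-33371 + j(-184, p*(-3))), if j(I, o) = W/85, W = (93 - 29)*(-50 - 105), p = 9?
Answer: I*√9677947/17 ≈ 183.0*I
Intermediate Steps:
W = -9920 (W = 64*(-155) = -9920)
j(I, o) = -1984/17 (j(I, o) = -9920/85 = -9920*1/85 = -1984/17)
√(-33371 + j(-184, p*(-3))) = √(-33371 - 1984/17) = √(-569291/17) = I*√9677947/17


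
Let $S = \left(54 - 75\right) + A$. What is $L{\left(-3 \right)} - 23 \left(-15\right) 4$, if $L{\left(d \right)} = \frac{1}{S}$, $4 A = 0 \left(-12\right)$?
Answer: $\frac{28979}{21} \approx 1380.0$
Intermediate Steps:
$A = 0$ ($A = \frac{0 \left(-12\right)}{4} = \frac{1}{4} \cdot 0 = 0$)
$S = -21$ ($S = \left(54 - 75\right) + 0 = -21 + 0 = -21$)
$L{\left(d \right)} = - \frac{1}{21}$ ($L{\left(d \right)} = \frac{1}{-21} = - \frac{1}{21}$)
$L{\left(-3 \right)} - 23 \left(-15\right) 4 = - \frac{1}{21} - 23 \left(-15\right) 4 = - \frac{1}{21} - \left(-345\right) 4 = - \frac{1}{21} - -1380 = - \frac{1}{21} + 1380 = \frac{28979}{21}$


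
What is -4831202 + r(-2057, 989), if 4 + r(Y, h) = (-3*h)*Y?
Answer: 1271913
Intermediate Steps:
r(Y, h) = -4 - 3*Y*h (r(Y, h) = -4 + (-3*h)*Y = -4 - 3*Y*h)
-4831202 + r(-2057, 989) = -4831202 + (-4 - 3*(-2057)*989) = -4831202 + (-4 + 6103119) = -4831202 + 6103115 = 1271913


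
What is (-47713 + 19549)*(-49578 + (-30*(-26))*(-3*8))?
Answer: 1923544872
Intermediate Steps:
(-47713 + 19549)*(-49578 + (-30*(-26))*(-3*8)) = -28164*(-49578 + 780*(-24)) = -28164*(-49578 - 18720) = -28164*(-68298) = 1923544872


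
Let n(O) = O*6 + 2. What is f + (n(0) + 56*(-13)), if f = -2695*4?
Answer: -11506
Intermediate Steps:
n(O) = 2 + 6*O (n(O) = 6*O + 2 = 2 + 6*O)
f = -10780
f + (n(0) + 56*(-13)) = -10780 + ((2 + 6*0) + 56*(-13)) = -10780 + ((2 + 0) - 728) = -10780 + (2 - 728) = -10780 - 726 = -11506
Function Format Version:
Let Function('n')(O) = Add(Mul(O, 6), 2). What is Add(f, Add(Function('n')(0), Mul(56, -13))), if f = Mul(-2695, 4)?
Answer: -11506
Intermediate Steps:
Function('n')(O) = Add(2, Mul(6, O)) (Function('n')(O) = Add(Mul(6, O), 2) = Add(2, Mul(6, O)))
f = -10780
Add(f, Add(Function('n')(0), Mul(56, -13))) = Add(-10780, Add(Add(2, Mul(6, 0)), Mul(56, -13))) = Add(-10780, Add(Add(2, 0), -728)) = Add(-10780, Add(2, -728)) = Add(-10780, -726) = -11506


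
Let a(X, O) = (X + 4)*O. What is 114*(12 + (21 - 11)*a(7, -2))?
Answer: -23712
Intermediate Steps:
a(X, O) = O*(4 + X) (a(X, O) = (4 + X)*O = O*(4 + X))
114*(12 + (21 - 11)*a(7, -2)) = 114*(12 + (21 - 11)*(-2*(4 + 7))) = 114*(12 + 10*(-2*11)) = 114*(12 + 10*(-22)) = 114*(12 - 220) = 114*(-208) = -23712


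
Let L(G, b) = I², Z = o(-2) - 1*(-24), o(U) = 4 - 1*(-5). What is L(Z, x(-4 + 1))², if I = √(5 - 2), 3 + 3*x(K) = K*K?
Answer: 9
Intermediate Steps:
o(U) = 9 (o(U) = 4 + 5 = 9)
x(K) = -1 + K²/3 (x(K) = -1 + (K*K)/3 = -1 + K²/3)
Z = 33 (Z = 9 - 1*(-24) = 9 + 24 = 33)
I = √3 ≈ 1.7320
L(G, b) = 3 (L(G, b) = (√3)² = 3)
L(Z, x(-4 + 1))² = 3² = 9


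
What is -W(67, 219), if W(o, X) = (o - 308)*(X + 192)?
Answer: 99051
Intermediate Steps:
W(o, X) = (-308 + o)*(192 + X)
-W(67, 219) = -(-59136 - 308*219 + 192*67 + 219*67) = -(-59136 - 67452 + 12864 + 14673) = -1*(-99051) = 99051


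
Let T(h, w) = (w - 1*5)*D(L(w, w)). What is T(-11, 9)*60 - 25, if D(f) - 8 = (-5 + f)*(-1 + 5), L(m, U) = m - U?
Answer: -2905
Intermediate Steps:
D(f) = -12 + 4*f (D(f) = 8 + (-5 + f)*(-1 + 5) = 8 + (-5 + f)*4 = 8 + (-20 + 4*f) = -12 + 4*f)
T(h, w) = 60 - 12*w (T(h, w) = (w - 1*5)*(-12 + 4*(w - w)) = (w - 5)*(-12 + 4*0) = (-5 + w)*(-12 + 0) = (-5 + w)*(-12) = 60 - 12*w)
T(-11, 9)*60 - 25 = (60 - 12*9)*60 - 25 = (60 - 108)*60 - 25 = -48*60 - 25 = -2880 - 25 = -2905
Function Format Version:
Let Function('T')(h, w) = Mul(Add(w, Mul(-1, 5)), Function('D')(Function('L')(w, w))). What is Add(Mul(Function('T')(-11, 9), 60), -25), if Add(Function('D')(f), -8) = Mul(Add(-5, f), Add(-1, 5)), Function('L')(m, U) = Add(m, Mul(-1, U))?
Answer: -2905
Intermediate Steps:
Function('D')(f) = Add(-12, Mul(4, f)) (Function('D')(f) = Add(8, Mul(Add(-5, f), Add(-1, 5))) = Add(8, Mul(Add(-5, f), 4)) = Add(8, Add(-20, Mul(4, f))) = Add(-12, Mul(4, f)))
Function('T')(h, w) = Add(60, Mul(-12, w)) (Function('T')(h, w) = Mul(Add(w, Mul(-1, 5)), Add(-12, Mul(4, Add(w, Mul(-1, w))))) = Mul(Add(w, -5), Add(-12, Mul(4, 0))) = Mul(Add(-5, w), Add(-12, 0)) = Mul(Add(-5, w), -12) = Add(60, Mul(-12, w)))
Add(Mul(Function('T')(-11, 9), 60), -25) = Add(Mul(Add(60, Mul(-12, 9)), 60), -25) = Add(Mul(Add(60, -108), 60), -25) = Add(Mul(-48, 60), -25) = Add(-2880, -25) = -2905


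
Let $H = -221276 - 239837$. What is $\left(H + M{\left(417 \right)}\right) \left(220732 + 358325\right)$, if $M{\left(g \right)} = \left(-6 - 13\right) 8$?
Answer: $-267098727105$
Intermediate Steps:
$M{\left(g \right)} = -152$ ($M{\left(g \right)} = \left(-19\right) 8 = -152$)
$H = -461113$ ($H = -221276 - 239837 = -461113$)
$\left(H + M{\left(417 \right)}\right) \left(220732 + 358325\right) = \left(-461113 - 152\right) \left(220732 + 358325\right) = \left(-461265\right) 579057 = -267098727105$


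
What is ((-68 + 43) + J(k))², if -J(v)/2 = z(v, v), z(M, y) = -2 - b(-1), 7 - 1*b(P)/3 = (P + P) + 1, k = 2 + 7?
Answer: 729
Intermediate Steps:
k = 9
b(P) = 18 - 6*P (b(P) = 21 - 3*((P + P) + 1) = 21 - 3*(2*P + 1) = 21 - 3*(1 + 2*P) = 21 + (-3 - 6*P) = 18 - 6*P)
z(M, y) = -26 (z(M, y) = -2 - (18 - 6*(-1)) = -2 - (18 + 6) = -2 - 1*24 = -2 - 24 = -26)
J(v) = 52 (J(v) = -2*(-26) = 52)
((-68 + 43) + J(k))² = ((-68 + 43) + 52)² = (-25 + 52)² = 27² = 729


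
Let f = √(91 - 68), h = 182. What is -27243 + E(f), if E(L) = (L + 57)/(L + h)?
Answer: -901760192/33101 + 125*√23/33101 ≈ -27243.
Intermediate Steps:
f = √23 ≈ 4.7958
E(L) = (57 + L)/(182 + L) (E(L) = (L + 57)/(L + 182) = (57 + L)/(182 + L))
-27243 + E(f) = -27243 + (57 + √23)/(182 + √23)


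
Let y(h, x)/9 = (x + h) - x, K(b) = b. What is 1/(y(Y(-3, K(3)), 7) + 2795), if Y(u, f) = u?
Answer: 1/2768 ≈ 0.00036127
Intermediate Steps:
y(h, x) = 9*h (y(h, x) = 9*((x + h) - x) = 9*((h + x) - x) = 9*h)
1/(y(Y(-3, K(3)), 7) + 2795) = 1/(9*(-3) + 2795) = 1/(-27 + 2795) = 1/2768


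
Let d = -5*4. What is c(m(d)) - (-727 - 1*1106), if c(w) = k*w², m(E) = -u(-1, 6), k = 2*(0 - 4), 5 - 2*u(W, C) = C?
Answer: 1831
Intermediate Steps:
u(W, C) = 5/2 - C/2
d = -20
k = -8 (k = 2*(-4) = -8)
m(E) = ½ (m(E) = -(5/2 - ½*6) = -(5/2 - 3) = -1*(-½) = ½)
c(w) = -8*w²
c(m(d)) - (-727 - 1*1106) = -8*(½)² - (-727 - 1*1106) = -8*¼ - (-727 - 1106) = -2 - 1*(-1833) = -2 + 1833 = 1831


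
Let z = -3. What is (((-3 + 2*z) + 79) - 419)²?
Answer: 121801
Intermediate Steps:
(((-3 + 2*z) + 79) - 419)² = (((-3 + 2*(-3)) + 79) - 419)² = (((-3 - 6) + 79) - 419)² = ((-9 + 79) - 419)² = (70 - 419)² = (-349)² = 121801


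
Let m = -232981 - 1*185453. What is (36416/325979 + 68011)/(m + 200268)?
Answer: -22170194185/71117534514 ≈ -0.31174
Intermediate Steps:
m = -418434 (m = -232981 - 185453 = -418434)
(36416/325979 + 68011)/(m + 200268) = (36416/325979 + 68011)/(-418434 + 200268) = (36416*(1/325979) + 68011)/(-218166) = (36416/325979 + 68011)*(-1/218166) = (22170194185/325979)*(-1/218166) = -22170194185/71117534514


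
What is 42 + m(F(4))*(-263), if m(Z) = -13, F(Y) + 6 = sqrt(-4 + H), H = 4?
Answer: 3461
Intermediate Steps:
F(Y) = -6 (F(Y) = -6 + sqrt(-4 + 4) = -6 + sqrt(0) = -6 + 0 = -6)
42 + m(F(4))*(-263) = 42 - 13*(-263) = 42 + 3419 = 3461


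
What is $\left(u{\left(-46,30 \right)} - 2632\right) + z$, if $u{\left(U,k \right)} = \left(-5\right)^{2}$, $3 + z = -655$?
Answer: $-3265$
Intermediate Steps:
$z = -658$ ($z = -3 - 655 = -658$)
$u{\left(U,k \right)} = 25$
$\left(u{\left(-46,30 \right)} - 2632\right) + z = \left(25 - 2632\right) - 658 = -2607 - 658 = -3265$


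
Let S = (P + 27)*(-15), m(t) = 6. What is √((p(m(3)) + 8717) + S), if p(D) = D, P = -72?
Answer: √9398 ≈ 96.943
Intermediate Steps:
S = 675 (S = (-72 + 27)*(-15) = -45*(-15) = 675)
√((p(m(3)) + 8717) + S) = √((6 + 8717) + 675) = √(8723 + 675) = √9398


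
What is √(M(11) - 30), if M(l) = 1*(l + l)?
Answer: 2*I*√2 ≈ 2.8284*I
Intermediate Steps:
M(l) = 2*l (M(l) = 1*(2*l) = 2*l)
√(M(11) - 30) = √(2*11 - 30) = √(22 - 30) = √(-8) = 2*I*√2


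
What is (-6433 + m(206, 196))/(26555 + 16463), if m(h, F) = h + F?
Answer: -6031/43018 ≈ -0.14020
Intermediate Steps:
m(h, F) = F + h
(-6433 + m(206, 196))/(26555 + 16463) = (-6433 + (196 + 206))/(26555 + 16463) = (-6433 + 402)/43018 = -6031*1/43018 = -6031/43018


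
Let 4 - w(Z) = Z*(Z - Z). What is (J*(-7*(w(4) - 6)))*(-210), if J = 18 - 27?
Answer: 26460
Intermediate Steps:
J = -9
w(Z) = 4 (w(Z) = 4 - Z*(Z - Z) = 4 - Z*0 = 4 - 1*0 = 4 + 0 = 4)
(J*(-7*(w(4) - 6)))*(-210) = -(-63)*(4 - 6)*(-210) = -(-63)*(-2)*(-210) = -9*14*(-210) = -126*(-210) = 26460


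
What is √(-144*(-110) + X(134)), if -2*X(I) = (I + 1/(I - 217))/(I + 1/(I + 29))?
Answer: √2570971123895306/402882 ≈ 125.86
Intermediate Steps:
X(I) = -(I + 1/(-217 + I))/(2*(I + 1/(29 + I))) (X(I) = -(I + 1/(I - 217))/(2*(I + 1/(I + 29))) = -(I + 1/(-217 + I))/(2*(I + 1/(29 + I))))
√(-144*(-110) + X(134)) = √(-144*(-110) + (29 + 134³ - 6292*134 - 188*134²)/(2*(217 - 1*134³ + 188*134² + 6292*134))) = √(15840 + (29 + 2406104 - 843128 - 188*17956)/(2*(217 - 1*2406104 + 188*17956 + 843128))) = √(15840 + (29 + 2406104 - 843128 - 3375728)/(2*(217 - 2406104 + 3375728 + 843128))) = √(15840 + (½)*(-1812723)/1812969) = √(15840 + (½)*(1/1812969)*(-1812723)) = √(15840 - 604241/1208646) = √(19144348399/1208646) = √2570971123895306/402882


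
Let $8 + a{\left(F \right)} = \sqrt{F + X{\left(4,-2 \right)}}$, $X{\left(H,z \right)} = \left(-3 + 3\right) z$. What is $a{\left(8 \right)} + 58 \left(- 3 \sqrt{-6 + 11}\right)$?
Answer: $-8 - 174 \sqrt{5} + 2 \sqrt{2} \approx -394.25$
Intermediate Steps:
$X{\left(H,z \right)} = 0$ ($X{\left(H,z \right)} = 0 z = 0$)
$a{\left(F \right)} = -8 + \sqrt{F}$ ($a{\left(F \right)} = -8 + \sqrt{F + 0} = -8 + \sqrt{F}$)
$a{\left(8 \right)} + 58 \left(- 3 \sqrt{-6 + 11}\right) = \left(-8 + \sqrt{8}\right) + 58 \left(- 3 \sqrt{-6 + 11}\right) = \left(-8 + 2 \sqrt{2}\right) + 58 \left(- 3 \sqrt{5}\right) = \left(-8 + 2 \sqrt{2}\right) - 174 \sqrt{5} = -8 - 174 \sqrt{5} + 2 \sqrt{2}$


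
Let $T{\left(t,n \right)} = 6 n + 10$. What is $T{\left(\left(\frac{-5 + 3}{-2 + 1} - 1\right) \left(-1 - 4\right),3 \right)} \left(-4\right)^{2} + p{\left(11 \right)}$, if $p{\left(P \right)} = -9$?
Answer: $439$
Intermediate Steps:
$T{\left(t,n \right)} = 10 + 6 n$
$T{\left(\left(\frac{-5 + 3}{-2 + 1} - 1\right) \left(-1 - 4\right),3 \right)} \left(-4\right)^{2} + p{\left(11 \right)} = \left(10 + 6 \cdot 3\right) \left(-4\right)^{2} - 9 = \left(10 + 18\right) 16 - 9 = 28 \cdot 16 - 9 = 448 - 9 = 439$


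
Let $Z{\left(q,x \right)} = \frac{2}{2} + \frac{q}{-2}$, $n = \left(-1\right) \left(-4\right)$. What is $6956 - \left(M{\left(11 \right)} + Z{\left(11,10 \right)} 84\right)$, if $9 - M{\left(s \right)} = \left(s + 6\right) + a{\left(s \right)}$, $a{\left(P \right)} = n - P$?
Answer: $7335$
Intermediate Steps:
$n = 4$
$a{\left(P \right)} = 4 - P$
$Z{\left(q,x \right)} = 1 - \frac{q}{2}$ ($Z{\left(q,x \right)} = 2 \cdot \frac{1}{2} + q \left(- \frac{1}{2}\right) = 1 - \frac{q}{2}$)
$M{\left(s \right)} = -1$ ($M{\left(s \right)} = 9 - \left(\left(s + 6\right) - \left(-4 + s\right)\right) = 9 - \left(\left(6 + s\right) - \left(-4 + s\right)\right) = 9 - 10 = -1$)
$6956 - \left(M{\left(11 \right)} + Z{\left(11,10 \right)} 84\right) = 6956 - \left(-1 + \left(1 - \frac{11}{2}\right) 84\right) = 6956 - \left(-1 - 378\right) = 6956 - -379 = 6956 + 379 = 7335$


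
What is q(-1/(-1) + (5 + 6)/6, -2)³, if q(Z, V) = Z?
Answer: 4913/216 ≈ 22.745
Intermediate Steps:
q(-1/(-1) + (5 + 6)/6, -2)³ = (-1/(-1) + (5 + 6)/6)³ = (-1*(-1) + 11*(⅙))³ = (1 + 11/6)³ = (17/6)³ = 4913/216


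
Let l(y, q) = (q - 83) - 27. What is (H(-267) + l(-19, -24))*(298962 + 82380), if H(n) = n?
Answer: -152918142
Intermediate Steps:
l(y, q) = -110 + q (l(y, q) = (-83 + q) - 27 = -110 + q)
(H(-267) + l(-19, -24))*(298962 + 82380) = (-267 + (-110 - 24))*(298962 + 82380) = (-267 - 134)*381342 = -401*381342 = -152918142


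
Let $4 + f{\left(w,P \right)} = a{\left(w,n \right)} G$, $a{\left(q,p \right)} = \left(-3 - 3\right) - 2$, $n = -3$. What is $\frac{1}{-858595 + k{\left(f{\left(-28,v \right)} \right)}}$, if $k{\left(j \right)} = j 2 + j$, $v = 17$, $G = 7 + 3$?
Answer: $- \frac{1}{858847} \approx -1.1644 \cdot 10^{-6}$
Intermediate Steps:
$G = 10$
$a{\left(q,p \right)} = -8$ ($a{\left(q,p \right)} = -6 - 2 = -8$)
$f{\left(w,P \right)} = -84$ ($f{\left(w,P \right)} = -4 - 80 = -84$)
$k{\left(j \right)} = 3 j$ ($k{\left(j \right)} = 2 j + j = 3 j$)
$\frac{1}{-858595 + k{\left(f{\left(-28,v \right)} \right)}} = \frac{1}{-858595 + 3 \left(-84\right)} = \frac{1}{-858595 - 252} = \frac{1}{-858847} = - \frac{1}{858847}$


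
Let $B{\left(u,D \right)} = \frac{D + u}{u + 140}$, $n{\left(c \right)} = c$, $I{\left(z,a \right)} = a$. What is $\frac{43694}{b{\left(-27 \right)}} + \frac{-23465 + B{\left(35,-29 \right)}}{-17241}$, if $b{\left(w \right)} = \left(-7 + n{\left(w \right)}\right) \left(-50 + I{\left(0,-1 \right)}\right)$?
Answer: $\frac{23158814716}{871963575} \approx 26.559$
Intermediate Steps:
$B{\left(u,D \right)} = \frac{D + u}{140 + u}$
$b{\left(w \right)} = 357 - 51 w$ ($b{\left(w \right)} = \left(-7 + w\right) \left(-50 - 1\right) = \left(-7 + w\right) \left(-51\right) = 357 - 51 w$)
$\frac{43694}{b{\left(-27 \right)}} + \frac{-23465 + B{\left(35,-29 \right)}}{-17241} = \frac{43694}{357 - -1377} + \frac{-23465 + \frac{-29 + 35}{140 + 35}}{-17241} = \frac{43694}{357 + 1377} + \left(-23465 + \frac{1}{175} \cdot 6\right) \left(- \frac{1}{17241}\right) = \frac{43694}{1734} + \left(-23465 + \frac{1}{175} \cdot 6\right) \left(- \frac{1}{17241}\right) = 43694 \cdot \frac{1}{1734} + \left(-23465 + \frac{6}{175}\right) \left(- \frac{1}{17241}\right) = \frac{21847}{867} - - \frac{4106369}{3017175} = \frac{21847}{867} + \frac{4106369}{3017175} = \frac{23158814716}{871963575}$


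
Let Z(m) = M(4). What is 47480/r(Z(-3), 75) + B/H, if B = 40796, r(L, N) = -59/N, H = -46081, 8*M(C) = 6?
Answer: -23442406852/388397 ≈ -60357.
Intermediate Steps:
M(C) = ¾ (M(C) = (⅛)*6 = ¾)
Z(m) = ¾
47480/r(Z(-3), 75) + B/H = 47480/((-59/75)) + 40796/(-46081) = 47480/((-59*1/75)) + 40796*(-1/46081) = 47480/(-59/75) - 5828/6583 = 47480*(-75/59) - 5828/6583 = -3561000/59 - 5828/6583 = -23442406852/388397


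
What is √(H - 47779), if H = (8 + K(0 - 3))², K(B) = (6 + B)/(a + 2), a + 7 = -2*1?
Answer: 3*I*√259818/7 ≈ 218.45*I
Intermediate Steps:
a = -9 (a = -7 - 2*1 = -7 - 2 = -9)
K(B) = -6/7 - B/7 (K(B) = (6 + B)/(-9 + 2) = (6 + B)/(-7) = (6 + B)*(-⅐) = -6/7 - B/7)
H = 2809/49 (H = (8 + (-6/7 - (0 - 3)/7))² = (8 + (-6/7 - ⅐*(-3)))² = (8 + (-6/7 + 3/7))² = (8 - 3/7)² = (53/7)² = 2809/49 ≈ 57.327)
√(H - 47779) = √(2809/49 - 47779) = √(-2338362/49) = 3*I*√259818/7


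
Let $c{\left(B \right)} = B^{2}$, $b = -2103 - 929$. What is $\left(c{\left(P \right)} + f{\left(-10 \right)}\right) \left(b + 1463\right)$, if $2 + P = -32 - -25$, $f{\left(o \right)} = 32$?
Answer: $-177297$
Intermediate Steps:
$b = -3032$ ($b = -2103 - 929 = -3032$)
$P = -9$ ($P = -2 - 7 = -9$)
$\left(c{\left(P \right)} + f{\left(-10 \right)}\right) \left(b + 1463\right) = \left(\left(-9\right)^{2} + 32\right) \left(-3032 + 1463\right) = \left(81 + 32\right) \left(-1569\right) = 113 \left(-1569\right) = -177297$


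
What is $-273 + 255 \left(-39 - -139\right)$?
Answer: $25227$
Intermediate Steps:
$-273 + 255 \left(-39 - -139\right) = -273 + 255 \left(-39 + 139\right) = -273 + 255 \cdot 100 = -273 + 25500 = 25227$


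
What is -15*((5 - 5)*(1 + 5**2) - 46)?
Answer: 690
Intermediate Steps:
-15*((5 - 5)*(1 + 5**2) - 46) = -15*(0*(1 + 25) - 46) = -15*(0*26 - 46) = -15*(0 - 46) = -15*(-46) = 690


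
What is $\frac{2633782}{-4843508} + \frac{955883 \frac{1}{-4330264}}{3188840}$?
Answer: $- \frac{9092158390069269471}{16720418126259747520} \approx -0.54378$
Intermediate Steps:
$\frac{2633782}{-4843508} + \frac{955883 \frac{1}{-4330264}}{3188840} = 2633782 \left(- \frac{1}{4843508}\right) + 955883 \left(- \frac{1}{4330264}\right) \frac{1}{3188840} = - \frac{1316891}{2421754} - \frac{955883}{13808519053760} = - \frac{9092158390069269471}{16720418126259747520}$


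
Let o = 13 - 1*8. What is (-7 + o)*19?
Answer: -38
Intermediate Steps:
o = 5 (o = 13 - 8 = 5)
(-7 + o)*19 = (-7 + 5)*19 = -2*19 = -38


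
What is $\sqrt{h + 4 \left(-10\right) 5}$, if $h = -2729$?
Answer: $i \sqrt{2929} \approx 54.12 i$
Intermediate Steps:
$\sqrt{h + 4 \left(-10\right) 5} = \sqrt{-2729 + 4 \left(-10\right) 5} = \sqrt{-2729 - 200} = \sqrt{-2929} = i \sqrt{2929}$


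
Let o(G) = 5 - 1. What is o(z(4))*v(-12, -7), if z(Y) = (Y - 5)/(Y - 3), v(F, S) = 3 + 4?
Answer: 28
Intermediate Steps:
v(F, S) = 7
z(Y) = (-5 + Y)/(-3 + Y)
o(G) = 4
o(z(4))*v(-12, -7) = 4*7 = 28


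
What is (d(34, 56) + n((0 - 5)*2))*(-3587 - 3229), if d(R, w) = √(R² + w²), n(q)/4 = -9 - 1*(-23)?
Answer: -381696 - 13632*√1073 ≈ -8.2824e+5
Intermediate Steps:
n(q) = 56 (n(q) = 4*(-9 - 1*(-23)) = 4*(-9 + 23) = 4*14 = 56)
(d(34, 56) + n((0 - 5)*2))*(-3587 - 3229) = (√(34² + 56²) + 56)*(-3587 - 3229) = (√(1156 + 3136) + 56)*(-6816) = (√4292 + 56)*(-6816) = (2*√1073 + 56)*(-6816) = (56 + 2*√1073)*(-6816) = -381696 - 13632*√1073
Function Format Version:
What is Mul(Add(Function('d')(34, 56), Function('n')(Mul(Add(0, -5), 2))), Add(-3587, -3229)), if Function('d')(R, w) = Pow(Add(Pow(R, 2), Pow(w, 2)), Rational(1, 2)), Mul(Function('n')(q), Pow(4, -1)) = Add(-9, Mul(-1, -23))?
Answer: Add(-381696, Mul(-13632, Pow(1073, Rational(1, 2)))) ≈ -8.2824e+5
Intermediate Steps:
Function('n')(q) = 56 (Function('n')(q) = Mul(4, Add(-9, Mul(-1, -23))) = Mul(4, Add(-9, 23)) = Mul(4, 14) = 56)
Mul(Add(Function('d')(34, 56), Function('n')(Mul(Add(0, -5), 2))), Add(-3587, -3229)) = Mul(Add(Pow(Add(Pow(34, 2), Pow(56, 2)), Rational(1, 2)), 56), Add(-3587, -3229)) = Mul(Add(Pow(Add(1156, 3136), Rational(1, 2)), 56), -6816) = Mul(Add(Pow(4292, Rational(1, 2)), 56), -6816) = Mul(Add(Mul(2, Pow(1073, Rational(1, 2))), 56), -6816) = Mul(Add(56, Mul(2, Pow(1073, Rational(1, 2)))), -6816) = Add(-381696, Mul(-13632, Pow(1073, Rational(1, 2))))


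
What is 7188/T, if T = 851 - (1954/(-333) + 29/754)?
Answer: 62233704/7418429 ≈ 8.3891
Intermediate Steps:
T = 7418429/8658 (T = 851 - (1954*(-1/333) + 29*(1/754)) = 851 - (-1954/333 + 1/26) = 851 - 1*(-50471/8658) = 851 + 50471/8658 = 7418429/8658 ≈ 856.83)
7188/T = 7188/(7418429/8658) = 7188*(8658/7418429) = 62233704/7418429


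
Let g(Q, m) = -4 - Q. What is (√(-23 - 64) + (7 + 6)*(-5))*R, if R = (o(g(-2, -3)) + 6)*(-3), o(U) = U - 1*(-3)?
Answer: 1365 - 21*I*√87 ≈ 1365.0 - 195.88*I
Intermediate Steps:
o(U) = 3 + U (o(U) = U + 3 = 3 + U)
R = -21 (R = ((3 + (-4 - 1*(-2))) + 6)*(-3) = ((3 + (-4 + 2)) + 6)*(-3) = ((3 - 2) + 6)*(-3) = (1 + 6)*(-3) = 7*(-3) = -21)
(√(-23 - 64) + (7 + 6)*(-5))*R = (√(-23 - 64) + (7 + 6)*(-5))*(-21) = (√(-87) + 13*(-5))*(-21) = (I*√87 - 65)*(-21) = (-65 + I*√87)*(-21) = 1365 - 21*I*√87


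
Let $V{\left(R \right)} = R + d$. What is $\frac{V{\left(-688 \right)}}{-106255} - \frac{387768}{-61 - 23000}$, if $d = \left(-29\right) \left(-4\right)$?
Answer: $\frac{13738493244}{816782185} \approx 16.82$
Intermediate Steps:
$d = 116$
$V{\left(R \right)} = 116 + R$ ($V{\left(R \right)} = R + 116 = 116 + R$)
$\frac{V{\left(-688 \right)}}{-106255} - \frac{387768}{-61 - 23000} = \frac{116 - 688}{-106255} - \frac{387768}{-61 - 23000} = \left(-572\right) \left(- \frac{1}{106255}\right) - \frac{387768}{-61 - 23000} = \frac{572}{106255} - \frac{387768}{-23061} = \frac{572}{106255} - - \frac{129256}{7687} = \frac{572}{106255} + \frac{129256}{7687} = \frac{13738493244}{816782185}$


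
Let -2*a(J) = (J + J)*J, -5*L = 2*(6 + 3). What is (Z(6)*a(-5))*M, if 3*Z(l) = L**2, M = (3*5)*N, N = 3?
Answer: -4860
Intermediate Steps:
L = -18/5 (L = -2*(6 + 3)/5 = -2*9/5 = -1/5*18 = -18/5 ≈ -3.6000)
a(J) = -J**2 (a(J) = -(J + J)*J/2 = -2*J*J/2 = -J**2)
M = 45 (M = (3*5)*3 = 15*3 = 45)
Z(l) = 108/25 (Z(l) = (-18/5)**2/3 = (1/3)*(324/25) = 108/25)
(Z(6)*a(-5))*M = (108*(-1*(-5)**2)/25)*45 = (108*(-1*25)/25)*45 = ((108/25)*(-25))*45 = -108*45 = -4860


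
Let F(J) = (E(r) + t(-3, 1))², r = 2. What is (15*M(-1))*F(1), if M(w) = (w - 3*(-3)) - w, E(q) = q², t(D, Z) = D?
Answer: 135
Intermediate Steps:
M(w) = 9 (M(w) = (w + 9) - w = (9 + w) - w = 9)
F(J) = 1 (F(J) = (2² - 3)² = (4 - 3)² = 1² = 1)
(15*M(-1))*F(1) = (15*9)*1 = 135*1 = 135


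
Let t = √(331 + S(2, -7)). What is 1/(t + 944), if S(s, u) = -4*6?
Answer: 944/890829 - √307/890829 ≈ 0.0010400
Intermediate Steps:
S(s, u) = -24
t = √307 (t = √(331 - 24) = √307 ≈ 17.521)
1/(t + 944) = 1/(√307 + 944) = 1/(944 + √307)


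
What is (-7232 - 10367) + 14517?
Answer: -3082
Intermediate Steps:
(-7232 - 10367) + 14517 = -17599 + 14517 = -3082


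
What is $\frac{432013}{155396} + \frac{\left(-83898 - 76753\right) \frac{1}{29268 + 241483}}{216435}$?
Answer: $\frac{25315933675302109}{9106204463278260} \approx 2.7801$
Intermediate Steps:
$\frac{432013}{155396} + \frac{\left(-83898 - 76753\right) \frac{1}{29268 + 241483}}{216435} = 432013 \cdot \frac{1}{155396} + - \frac{160651}{270751} \cdot \frac{1}{216435} = \frac{432013}{155396} + \left(-160651\right) \frac{1}{270751} \cdot \frac{1}{216435} = \frac{432013}{155396} - \frac{160651}{58599992685} = \frac{25315933675302109}{9106204463278260}$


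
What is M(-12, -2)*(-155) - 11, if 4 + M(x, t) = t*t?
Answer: -11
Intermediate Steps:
M(x, t) = -4 + t² (M(x, t) = -4 + t*t = -4 + t²)
M(-12, -2)*(-155) - 11 = (-4 + (-2)²)*(-155) - 11 = (-4 + 4)*(-155) - 11 = 0*(-155) - 11 = 0 - 11 = -11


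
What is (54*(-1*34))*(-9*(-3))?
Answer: -49572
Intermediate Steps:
(54*(-1*34))*(-9*(-3)) = (54*(-34))*27 = -1836*27 = -49572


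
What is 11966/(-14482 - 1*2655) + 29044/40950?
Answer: 3859664/350880075 ≈ 0.011000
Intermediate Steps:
11966/(-14482 - 1*2655) + 29044/40950 = 11966/(-14482 - 2655) + 29044*(1/40950) = 11966/(-17137) + 14522/20475 = 11966*(-1/17137) + 14522/20475 = -11966/17137 + 14522/20475 = 3859664/350880075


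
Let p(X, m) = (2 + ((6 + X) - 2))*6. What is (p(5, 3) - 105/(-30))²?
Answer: 19321/4 ≈ 4830.3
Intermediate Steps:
p(X, m) = 36 + 6*X (p(X, m) = (2 + (4 + X))*6 = (6 + X)*6 = 36 + 6*X)
(p(5, 3) - 105/(-30))² = ((36 + 6*5) - 105/(-30))² = ((36 + 30) - 105*(-1/30))² = (66 + 7/2)² = (139/2)² = 19321/4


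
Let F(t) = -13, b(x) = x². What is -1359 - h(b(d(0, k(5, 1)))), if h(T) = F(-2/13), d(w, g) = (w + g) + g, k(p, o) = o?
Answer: -1346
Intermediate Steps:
d(w, g) = w + 2*g (d(w, g) = (g + w) + g = w + 2*g)
h(T) = -13
-1359 - h(b(d(0, k(5, 1)))) = -1359 - 1*(-13) = -1359 + 13 = -1346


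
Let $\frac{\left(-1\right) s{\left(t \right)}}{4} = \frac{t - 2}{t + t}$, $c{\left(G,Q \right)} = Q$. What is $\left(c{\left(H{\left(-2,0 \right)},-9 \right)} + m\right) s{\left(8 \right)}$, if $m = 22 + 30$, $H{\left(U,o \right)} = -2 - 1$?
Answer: $- \frac{129}{2} \approx -64.5$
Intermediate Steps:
$H{\left(U,o \right)} = -3$ ($H{\left(U,o \right)} = -2 - 1 = -3$)
$m = 52$
$s{\left(t \right)} = - \frac{2 \left(-2 + t\right)}{t}$ ($s{\left(t \right)} = - 4 \frac{t - 2}{t + t} = - 4 \frac{-2 + t}{2 t} = - \frac{2 \left(-2 + t\right)}{t}$)
$\left(c{\left(H{\left(-2,0 \right)},-9 \right)} + m\right) s{\left(8 \right)} = \left(-9 + 52\right) \left(-2 + \frac{4}{8}\right) = 43 \left(-2 + 4 \cdot \frac{1}{8}\right) = 43 \left(-2 + \frac{1}{2}\right) = 43 \left(- \frac{3}{2}\right) = - \frac{129}{2}$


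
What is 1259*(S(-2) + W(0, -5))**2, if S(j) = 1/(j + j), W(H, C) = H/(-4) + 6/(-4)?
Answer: 61691/16 ≈ 3855.7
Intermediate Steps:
W(H, C) = -3/2 - H/4 (W(H, C) = H*(-1/4) + 6*(-1/4) = -H/4 - 3/2 = -3/2 - H/4)
S(j) = 1/(2*j)
1259*(S(-2) + W(0, -5))**2 = 1259*((1/2)/(-2) + (-3/2 - 1/4*0))**2 = 1259*((1/2)*(-1/2) + (-3/2 + 0))**2 = 1259*(-1/4 - 3/2)**2 = 1259*(-7/4)**2 = 1259*(49/16) = 61691/16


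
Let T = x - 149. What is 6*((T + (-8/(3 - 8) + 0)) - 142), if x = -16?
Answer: -9162/5 ≈ -1832.4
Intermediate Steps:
T = -165 (T = -16 - 149 = -165)
6*((T + (-8/(3 - 8) + 0)) - 142) = 6*((-165 + (-8/(3 - 8) + 0)) - 142) = 6*((-165 + (-8/(-5) + 0)) - 142) = 6*((-165 + (-⅕*(-8) + 0)) - 142) = 6*((-165 + (8/5 + 0)) - 142) = 6*((-165 + 8/5) - 142) = 6*(-817/5 - 142) = 6*(-1527/5) = -9162/5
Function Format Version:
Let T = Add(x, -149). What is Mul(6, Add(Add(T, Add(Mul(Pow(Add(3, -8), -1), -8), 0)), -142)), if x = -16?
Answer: Rational(-9162, 5) ≈ -1832.4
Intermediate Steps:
T = -165 (T = Add(-16, -149) = -165)
Mul(6, Add(Add(T, Add(Mul(Pow(Add(3, -8), -1), -8), 0)), -142)) = Mul(6, Add(Add(-165, Add(Mul(Pow(Add(3, -8), -1), -8), 0)), -142)) = Mul(6, Add(Add(-165, Add(Mul(Pow(-5, -1), -8), 0)), -142)) = Mul(6, Add(Add(-165, Add(Mul(Rational(-1, 5), -8), 0)), -142)) = Mul(6, Add(Add(-165, Add(Rational(8, 5), 0)), -142)) = Mul(6, Add(Add(-165, Rational(8, 5)), -142)) = Mul(6, Add(Rational(-817, 5), -142)) = Mul(6, Rational(-1527, 5)) = Rational(-9162, 5)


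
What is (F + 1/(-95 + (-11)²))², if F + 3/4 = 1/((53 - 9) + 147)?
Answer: 49210225/98644624 ≈ 0.49886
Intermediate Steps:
F = -569/764 (F = -¾ + 1/((53 - 9) + 147) = -¾ + 1/(44 + 147) = -¾ + 1/191 = -569/764 ≈ -0.74476)
(F + 1/(-95 + (-11)²))² = (-569/764 + 1/(-95 + (-11)²))² = (-569/764 + 1/(-95 + 121))² = (-569/764 + 1/26)² = (-7015/9932)² = 49210225/98644624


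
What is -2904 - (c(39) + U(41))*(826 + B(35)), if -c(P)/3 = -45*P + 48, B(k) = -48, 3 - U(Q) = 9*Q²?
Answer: 7780986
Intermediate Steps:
U(Q) = 3 - 9*Q²
c(P) = -144 + 135*P (c(P) = -3*(-45*P + 48) = -3*(48 - 45*P) = -144 + 135*P)
-2904 - (c(39) + U(41))*(826 + B(35)) = -2904 - ((-144 + 135*39) + (3 - 9*41²))*(826 - 48) = -2904 - ((-144 + 5265) + (3 - 9*1681))*778 = -2904 - (5121 + (3 - 15129))*778 = -2904 - (5121 - 15126)*778 = -2904 - (-10005)*778 = -2904 - 1*(-7783890) = -2904 + 7783890 = 7780986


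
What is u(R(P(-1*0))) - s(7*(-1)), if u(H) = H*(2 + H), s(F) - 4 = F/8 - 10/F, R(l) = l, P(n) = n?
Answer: -255/56 ≈ -4.5536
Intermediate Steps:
s(F) = 4 - 10/F + F/8 (s(F) = 4 + (F/8 - 10/F) = 4 + (-10/F + F/8) = 4 - 10/F + F/8)
u(R(P(-1*0))) - s(7*(-1)) = (-1*0)*(2 - 1*0) - (4 - 10/(7*(-1)) + (7*(-1))/8) = 0*(2 + 0) - (4 - 10/(-7) + (1/8)*(-7)) = 0*2 - (4 - 10*(-1/7) - 7/8) = 0 - (4 + 10/7 - 7/8) = 0 - 1*255/56 = 0 - 255/56 = -255/56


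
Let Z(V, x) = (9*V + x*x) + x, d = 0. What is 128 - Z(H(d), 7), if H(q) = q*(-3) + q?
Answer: 72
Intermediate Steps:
H(q) = -2*q (H(q) = -3*q + q = -2*q)
Z(V, x) = x + x**2 + 9*V (Z(V, x) = (9*V + x**2) + x = (x**2 + 9*V) + x = x + x**2 + 9*V)
128 - Z(H(d), 7) = 128 - (7 + 7**2 + 9*(-2*0)) = 128 - (7 + 49 + 9*0) = 128 - (7 + 49 + 0) = 128 - 1*56 = 128 - 56 = 72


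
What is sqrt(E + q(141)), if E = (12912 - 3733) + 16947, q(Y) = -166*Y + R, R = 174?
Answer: sqrt(2894) ≈ 53.796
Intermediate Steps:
q(Y) = 174 - 166*Y (q(Y) = -166*Y + 174 = 174 - 166*Y)
E = 26126 (E = 9179 + 16947 = 26126)
sqrt(E + q(141)) = sqrt(26126 + (174 - 166*141)) = sqrt(26126 + (174 - 23406)) = sqrt(26126 - 23232) = sqrt(2894)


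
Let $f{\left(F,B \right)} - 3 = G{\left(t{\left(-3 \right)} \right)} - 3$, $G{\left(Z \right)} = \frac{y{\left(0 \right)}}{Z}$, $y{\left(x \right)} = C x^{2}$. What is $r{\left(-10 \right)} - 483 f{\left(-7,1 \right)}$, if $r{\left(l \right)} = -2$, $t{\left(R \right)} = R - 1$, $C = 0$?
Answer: $-2$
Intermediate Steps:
$t{\left(R \right)} = -1 + R$
$y{\left(x \right)} = 0$ ($y{\left(x \right)} = 0 x^{2} = 0$)
$G{\left(Z \right)} = 0$ ($G{\left(Z \right)} = \frac{0}{Z} = 0$)
$f{\left(F,B \right)} = 0$ ($f{\left(F,B \right)} = 3 + \left(0 - 3\right) = 3 - 3 = 0$)
$r{\left(-10 \right)} - 483 f{\left(-7,1 \right)} = -2 - 0 = -2 + 0 = -2$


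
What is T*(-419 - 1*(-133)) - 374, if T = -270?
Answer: 76846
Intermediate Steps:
T*(-419 - 1*(-133)) - 374 = -270*(-419 - 1*(-133)) - 374 = -270*(-419 + 133) - 374 = -270*(-286) - 374 = 77220 - 374 = 76846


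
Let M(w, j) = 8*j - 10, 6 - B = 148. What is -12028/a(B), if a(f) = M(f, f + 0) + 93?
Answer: 12028/1053 ≈ 11.423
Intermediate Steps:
B = -142 (B = 6 - 1*148 = 6 - 148 = -142)
M(w, j) = -10 + 8*j
a(f) = 83 + 8*f (a(f) = (-10 + 8*(f + 0)) + 93 = (-10 + 8*f) + 93 = 83 + 8*f)
-12028/a(B) = -12028/(83 + 8*(-142)) = -12028/(83 - 1136) = -12028/(-1053) = -12028*(-1/1053) = 12028/1053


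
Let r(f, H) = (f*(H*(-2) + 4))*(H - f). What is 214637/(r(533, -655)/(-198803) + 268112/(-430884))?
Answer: 417864247582221/8146707663172 ≈ 51.292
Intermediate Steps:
r(f, H) = f*(4 - 2*H)*(H - f) (r(f, H) = (f*(-2*H + 4))*(H - f) = (f*(4 - 2*H))*(H - f) = f*(4 - 2*H)*(H - f))
214637/(r(533, -655)/(-198803) + 268112/(-430884)) = 214637/((2*533*(-1*(-655)**2 - 2*533 + 2*(-655) - 655*533))/(-198803) + 268112/(-430884)) = 214637/((2*533*(-1*429025 - 1066 - 1310 - 349115))*(-1/198803) + 268112*(-1/430884)) = 214637/((2*533*(-429025 - 1066 - 1310 - 349115))*(-1/198803) - 67028/107721) = 214637/((2*533*(-780516))*(-1/198803) - 67028/107721) = 214637/(-832030056*(-1/198803) - 67028/107721) = 214637/(75639096/18073 - 67028/107721) = 214637/(8146707663172/1946841633) = 214637*(1946841633/8146707663172) = 417864247582221/8146707663172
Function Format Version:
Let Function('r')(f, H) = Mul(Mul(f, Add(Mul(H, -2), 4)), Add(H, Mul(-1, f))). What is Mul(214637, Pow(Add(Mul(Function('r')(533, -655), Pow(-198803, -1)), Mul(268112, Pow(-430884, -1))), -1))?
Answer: Rational(417864247582221, 8146707663172) ≈ 51.292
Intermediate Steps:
Function('r')(f, H) = Mul(f, Add(4, Mul(-2, H)), Add(H, Mul(-1, f))) (Function('r')(f, H) = Mul(Mul(f, Add(Mul(-2, H), 4)), Add(H, Mul(-1, f))) = Mul(Mul(f, Add(4, Mul(-2, H))), Add(H, Mul(-1, f))) = Mul(f, Add(4, Mul(-2, H)), Add(H, Mul(-1, f))))
Mul(214637, Pow(Add(Mul(Function('r')(533, -655), Pow(-198803, -1)), Mul(268112, Pow(-430884, -1))), -1)) = Mul(214637, Pow(Add(Mul(Mul(2, 533, Add(Mul(-1, Pow(-655, 2)), Mul(-2, 533), Mul(2, -655), Mul(-655, 533))), Pow(-198803, -1)), Mul(268112, Pow(-430884, -1))), -1)) = Mul(214637, Pow(Add(Mul(Mul(2, 533, Add(Mul(-1, 429025), -1066, -1310, -349115)), Rational(-1, 198803)), Mul(268112, Rational(-1, 430884))), -1)) = Mul(214637, Pow(Add(Mul(Mul(2, 533, Add(-429025, -1066, -1310, -349115)), Rational(-1, 198803)), Rational(-67028, 107721)), -1)) = Mul(214637, Pow(Add(Mul(Mul(2, 533, -780516), Rational(-1, 198803)), Rational(-67028, 107721)), -1)) = Mul(214637, Pow(Add(Mul(-832030056, Rational(-1, 198803)), Rational(-67028, 107721)), -1)) = Mul(214637, Pow(Add(Rational(75639096, 18073), Rational(-67028, 107721)), -1)) = Mul(214637, Pow(Rational(8146707663172, 1946841633), -1)) = Mul(214637, Rational(1946841633, 8146707663172)) = Rational(417864247582221, 8146707663172)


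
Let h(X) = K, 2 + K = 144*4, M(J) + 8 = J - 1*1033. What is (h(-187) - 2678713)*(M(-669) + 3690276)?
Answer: -9878492458674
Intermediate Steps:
M(J) = -1041 + J (M(J) = -8 + (J - 1*1033) = -8 + (J - 1033) = -8 + (-1033 + J) = -1041 + J)
K = 574 (K = -2 + 144*4 = -2 + 576 = 574)
h(X) = 574
(h(-187) - 2678713)*(M(-669) + 3690276) = (574 - 2678713)*((-1041 - 669) + 3690276) = -2678139*(-1710 + 3690276) = -2678139*3688566 = -9878492458674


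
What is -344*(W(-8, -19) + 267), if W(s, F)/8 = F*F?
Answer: -1085320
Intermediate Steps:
W(s, F) = 8*F² (W(s, F) = 8*(F*F) = 8*F²)
-344*(W(-8, -19) + 267) = -344*(8*(-19)² + 267) = -344*(8*361 + 267) = -344*(2888 + 267) = -344*3155 = -1085320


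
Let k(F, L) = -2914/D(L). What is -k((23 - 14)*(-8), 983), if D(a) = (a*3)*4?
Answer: 1457/5898 ≈ 0.24703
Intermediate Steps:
D(a) = 12*a (D(a) = (3*a)*4 = 12*a)
k(F, L) = -1457/(6*L) (k(F, L) = -2914*1/(12*L) = -1457/(6*L))
-k((23 - 14)*(-8), 983) = -(-1457)/(6*983) = -1*(-1457/5898) = 1457/5898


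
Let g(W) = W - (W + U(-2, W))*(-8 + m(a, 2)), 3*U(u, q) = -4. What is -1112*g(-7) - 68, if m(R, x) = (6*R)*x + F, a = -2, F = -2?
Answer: 968348/3 ≈ 3.2278e+5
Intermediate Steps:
U(u, q) = -4/3 (U(u, q) = (1/3)*(-4) = -4/3)
m(R, x) = -2 + 6*R*x (m(R, x) = (6*R)*x - 2 = 6*R*x - 2 = -2 + 6*R*x)
g(W) = -136/3 + 35*W (g(W) = W - (W - 4/3)*(-8 + (-2 + 6*(-2)*2)) = W - (-4/3 + W)*(-8 + (-2 - 24)) = W - (-4/3 + W)*(-8 - 26) = W - (-4/3 + W)*(-34) = W - (136/3 - 34*W) = W + (-136/3 + 34*W) = -136/3 + 35*W)
-1112*g(-7) - 68 = -1112*(-136/3 + 35*(-7)) - 68 = -1112*(-136/3 - 245) - 68 = -1112*(-871/3) - 68 = 968552/3 - 68 = 968348/3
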